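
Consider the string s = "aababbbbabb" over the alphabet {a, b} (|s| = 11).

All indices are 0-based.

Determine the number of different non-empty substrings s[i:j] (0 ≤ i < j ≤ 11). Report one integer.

rank→(start, suffix):
  0 → (0, 'aababbbbabb')
  1 → (1, 'ababbbbabb')
  2 → (8, 'abb')
  3 → (3, 'abbbbabb')
  4 → (10, 'b')
  5 → (7, 'babb')
  6 → (2, 'babbbbabb')
  7 → (9, 'bb')
  8 → (6, 'bbabb')
  9 → (5, 'bbbabb')
  10 → (4, 'bbbbabb')

SA = [0, 1, 8, 3, 10, 7, 2, 9, 6, 5, 4]
rank  pair      lcp
   1  s[0:],s[1:]  1  'a'
   2  s[1:],s[8:]  2  'ab'
   3  s[8:],s[3:]  3  'abb'
   4  s[3:],s[10:]  0  ''
   5  s[10:],s[7:]  1  'b'
   6  s[7:],s[2:]  4  'babb'
   7  s[2:],s[9:]  1  'b'
   8  s[9:],s[6:]  2  'bb'
   9  s[6:],s[5:]  2  'bb'
  10  s[5:],s[4:]  3  'bbb'

n(n+1)/2 = 11·12/2 = 66
Σ LCP = 0 + 1 + 2 + 3 + 0 + 1 + 4 + 1 + 2 + 2 + 3 = 19
distinct = 66 − 19 = 47

47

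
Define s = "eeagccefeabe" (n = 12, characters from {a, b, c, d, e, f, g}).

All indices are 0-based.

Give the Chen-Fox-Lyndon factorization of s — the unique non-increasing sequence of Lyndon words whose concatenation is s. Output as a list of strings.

emit factor 1: 'e' (i=0, period=1)
emit factor 2: 'e' (i=1, period=1)
emit factor 3: 'agccefe' (i=2, period=7)
emit factor 4: 'abe' (i=9, period=3)

["e", "e", "agccefe", "abe"]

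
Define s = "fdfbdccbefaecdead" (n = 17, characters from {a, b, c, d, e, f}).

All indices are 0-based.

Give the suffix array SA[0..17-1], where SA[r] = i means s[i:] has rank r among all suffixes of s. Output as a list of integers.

sorted suffixes:
  #0 SA[0]=15  'ad'
  #1 SA[1]=10  'aecdead'
  #2 SA[2]=3  'bdccbefaecdead'
  #3 SA[3]=7  'befaecdead'
  #4 SA[4]=6  'cbefaecdead'
  #5 SA[5]=5  'ccbefaecdead'
  #6 SA[6]=12  'cdead'
  #7 SA[7]=16  'd'
  #8 SA[8]=4  'dccbefaecdead'
  #9 SA[9]=13  'dead'
  #10 SA[10]=1  'dfbdccbefaecdead'
  #11 SA[11]=14  'ead'
  #12 SA[12]=11  'ecdead'
  #13 SA[13]=8  'efaecdead'
  #14 SA[14]=9  'faecdead'
  #15 SA[15]=2  'fbdccbefaecdead'
  #16 SA[16]=0  'fdfbdccbefaecdead'

[15, 10, 3, 7, 6, 5, 12, 16, 4, 13, 1, 14, 11, 8, 9, 2, 0]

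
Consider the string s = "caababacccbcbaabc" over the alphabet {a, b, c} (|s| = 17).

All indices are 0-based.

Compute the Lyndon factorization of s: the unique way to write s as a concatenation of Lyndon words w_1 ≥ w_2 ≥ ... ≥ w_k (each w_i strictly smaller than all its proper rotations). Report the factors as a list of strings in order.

emit factor 1: 'c' (i=0, period=1)
emit factor 2: 'aababacccbcbaabc' (i=1, period=16)

["c", "aababacccbcbaabc"]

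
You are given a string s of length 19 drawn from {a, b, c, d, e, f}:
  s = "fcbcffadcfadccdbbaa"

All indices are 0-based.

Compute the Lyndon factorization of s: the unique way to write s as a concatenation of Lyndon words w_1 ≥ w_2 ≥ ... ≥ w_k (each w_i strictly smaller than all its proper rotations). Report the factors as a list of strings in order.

emit factor 1: 'f' (i=0, period=1)
emit factor 2: 'c' (i=1, period=1)
emit factor 3: 'bcff' (i=2, period=4)
emit factor 4: 'adcf' (i=6, period=4)
emit factor 5: 'adccdbb' (i=10, period=7)
emit factor 6: 'a' (i=17, period=1)
emit factor 7: 'a' (i=18, period=1)

["f", "c", "bcff", "adcf", "adccdbb", "a", "a"]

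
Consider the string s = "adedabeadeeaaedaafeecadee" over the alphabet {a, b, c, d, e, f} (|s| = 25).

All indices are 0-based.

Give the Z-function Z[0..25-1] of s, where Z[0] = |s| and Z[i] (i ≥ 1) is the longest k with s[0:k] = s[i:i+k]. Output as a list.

[25, 0, 0, 0, 1, 0, 0, 3, 0, 0, 0, 1, 1, 0, 0, 1, 1, 0, 0, 0, 0, 3, 0, 0, 0]

Z[0]=25
i=1: i≥r, start 0; Z[1]=0
i=2: i≥r, start 0; Z[2]=0
i=3: i≥r, start 0; Z[3]=0
i=4: i≥r, start 0; Z[4]=1 grow→box=[4,5)
i=5: i≥r, start 0; Z[5]=0
i=6: i≥r, start 0; Z[6]=0
i=7: i≥r, start 0; Z[7]=3 grow→box=[7,10)
i=8: min(r-i=2, Z[1]=0)=0; Z[8]=0
i=9: min(r-i=1, Z[2]=0)=0; Z[9]=0
i=10: i≥r, start 0; Z[10]=0
i=11: i≥r, start 0; Z[11]=1 grow→box=[11,12)
i=12: i≥r, start 0; Z[12]=1 grow→box=[12,13)
i=13: i≥r, start 0; Z[13]=0
i=14: i≥r, start 0; Z[14]=0
i=15: i≥r, start 0; Z[15]=1 grow→box=[15,16)
i=16: i≥r, start 0; Z[16]=1 grow→box=[16,17)
i=17: i≥r, start 0; Z[17]=0
i=18: i≥r, start 0; Z[18]=0
i=19: i≥r, start 0; Z[19]=0
i=20: i≥r, start 0; Z[20]=0
i=21: i≥r, start 0; Z[21]=3 grow→box=[21,24)
i=22: min(r-i=2, Z[1]=0)=0; Z[22]=0
i=23: min(r-i=1, Z[2]=0)=0; Z[23]=0
i=24: i≥r, start 0; Z[24]=0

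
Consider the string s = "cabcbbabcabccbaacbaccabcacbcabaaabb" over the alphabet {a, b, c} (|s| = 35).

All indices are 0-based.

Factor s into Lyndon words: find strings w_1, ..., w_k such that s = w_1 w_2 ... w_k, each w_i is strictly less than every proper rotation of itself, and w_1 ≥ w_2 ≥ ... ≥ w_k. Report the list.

emit factor 1: 'c' (i=0, period=1)
emit factor 2: 'abcbb' (i=1, period=5)
emit factor 3: 'abcabccb' (i=6, period=8)
emit factor 4: 'aacbaccabcacbcab' (i=14, period=16)
emit factor 5: 'aaabb' (i=30, period=5)

["c", "abcbb", "abcabccb", "aacbaccabcacbcab", "aaabb"]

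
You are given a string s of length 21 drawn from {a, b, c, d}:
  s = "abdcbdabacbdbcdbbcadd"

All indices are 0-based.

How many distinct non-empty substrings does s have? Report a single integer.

207

rank→(start, suffix):
  0 → (6, 'abacbdbcdbbcadd')
  1 → (0, 'abdcbdabacbdbcdbbcadd')
  2 → (8, 'acbdbcdbbcadd')
  3 → (18, 'add')
  4 → (7, 'bacbdbcdbbcadd')
  5 → (15, 'bbcadd')
  6 → (16, 'bcadd')
  7 → (12, 'bcdbbcadd')
  8 → (4, 'bdabacbdbcdbbcadd')
  9 → (10, 'bdbcdbbcadd')
  10 → (1, 'bdcbdabacbdbcdbbcadd')
  11 → (17, 'cadd')
  12 → (3, 'cbdabacbdbcdbbcadd')
  13 → (9, 'cbdbcdbbcadd')
  14 → (13, 'cdbbcadd')
  15 → (20, 'd')
  16 → (5, 'dabacbdbcdbbcadd')
  17 → (14, 'dbbcadd')
  18 → (11, 'dbcdbbcadd')
  19 → (2, 'dcbdabacbdbcdbbcadd')
  20 → (19, 'dd')

SA = [6, 0, 8, 18, 7, 15, 16, 12, 4, 10, 1, 17, 3, 9, 13, 20, 5, 14, 11, 2, 19]
rank  pair      lcp
   1  s[6:],s[0:]  2  'ab'
   2  s[0:],s[8:]  1  'a'
   3  s[8:],s[18:]  1  'a'
   4  s[18:],s[7:]  0  ''
   5  s[7:],s[15:]  1  'b'
   6  s[15:],s[16:]  1  'b'
   7  s[16:],s[12:]  2  'bc'
   8  s[12:],s[4:]  1  'b'
   9  s[4:],s[10:]  2  'bd'
  10  s[10:],s[1:]  2  'bd'
  11  s[1:],s[17:]  0  ''
  12  s[17:],s[3:]  1  'c'
  13  s[3:],s[9:]  3  'cbd'
  14  s[9:],s[13:]  1  'c'
  15  s[13:],s[20:]  0  ''
  16  s[20:],s[5:]  1  'd'
  17  s[5:],s[14:]  1  'd'
  18  s[14:],s[11:]  2  'db'
  19  s[11:],s[2:]  1  'd'
  20  s[2:],s[19:]  1  'd'

n(n+1)/2 = 21·22/2 = 231
Σ LCP = 0 + 2 + 1 + 1 + 0 + 1 + 1 + 2 + 1 + 2 + 2 + 0 + 1 + 3 + 1 + 0 + 1 + 1 + 2 + 1 + 1 = 24
distinct = 231 − 24 = 207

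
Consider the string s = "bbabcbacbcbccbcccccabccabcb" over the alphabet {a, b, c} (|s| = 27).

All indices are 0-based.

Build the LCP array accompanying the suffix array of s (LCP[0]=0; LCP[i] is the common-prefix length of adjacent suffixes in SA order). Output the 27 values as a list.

sorted suffixes:
  #0 SA[0]=23  'abcb'
  #1 SA[1]=2  'abcbacbcbccbcccccabccabcb'
  #2 SA[2]=19  'abccabcb'
  #3 SA[3]=6  'acbcbccbcccccabccabcb'
  #4 SA[4]=26  'b'
  #5 SA[5]=1  'babcbacbcbccbcccccabccabcb'
  #6 SA[6]=5  'bacbcbccbcccccabccabcb'
  #7 SA[7]=0  'bbabcbacbcbccbcccccabccabcb'
  #8 SA[8]=24  'bcb'
  #9 SA[9]=3  'bcbacbcbccbcccccabccabcb'
  #10 SA[10]=8  'bcbccbcccccabccabcb'
  #11 SA[11]=20  'bccabcb'
  #12 SA[12]=10  'bccbcccccabccabcb'
  #13 SA[13]=13  'bcccccabccabcb'
  #14 SA[14]=22  'cabcb'
  #15 SA[15]=18  'cabccabcb'
  #16 SA[16]=25  'cb'
  #17 SA[17]=4  'cbacbcbccbcccccabccabcb'
  #18 SA[18]=7  'cbcbccbcccccabccabcb'
  #19 SA[19]=9  'cbccbcccccabccabcb'
  #20 SA[20]=12  'cbcccccabccabcb'
  #21 SA[21]=21  'ccabcb'
  #22 SA[22]=17  'ccabccabcb'
  #23 SA[23]=11  'ccbcccccabccabcb'
  #24 SA[24]=16  'cccabccabcb'
  #25 SA[25]=15  'ccccabccabcb'
  #26 SA[26]=14  'cccccabccabcb'

SA = [23, 2, 19, 6, 26, 1, 5, 0, 24, 3, 8, 20, 10, 13, 22, 18, 25, 4, 7, 9, 12, 21, 17, 11, 16, 15, 14]
i: (SA[i-1],SA[i]) lcp shared
  1: (23,2) 4 'abcb'
  2: (2,19) 3 'abc'
  3: (19,6) 1 'a'
  4: (6,26) 0 ''
  5: (26,1) 1 'b'
  6: (1,5) 2 'ba'
  7: (5,0) 1 'b'
  8: (0,24) 1 'b'
  9: (24,3) 3 'bcb'
  10: (3,8) 3 'bcb'
  11: (8,20) 2 'bc'
  12: (20,10) 3 'bcc'
  13: (10,13) 3 'bcc'
  14: (13,22) 0 ''
  15: (22,18) 4 'cabc'
  16: (18,25) 1 'c'
  17: (25,4) 2 'cb'
  18: (4,7) 2 'cb'
  19: (7,9) 3 'cbc'
  20: (9,12) 4 'cbcc'
  21: (12,21) 1 'c'
  22: (21,17) 5 'ccabc'
  23: (17,11) 2 'cc'
  24: (11,16) 2 'cc'
  25: (16,15) 3 'ccc'
  26: (15,14) 4 'cccc'

[0, 4, 3, 1, 0, 1, 2, 1, 1, 3, 3, 2, 3, 3, 0, 4, 1, 2, 2, 3, 4, 1, 5, 2, 2, 3, 4]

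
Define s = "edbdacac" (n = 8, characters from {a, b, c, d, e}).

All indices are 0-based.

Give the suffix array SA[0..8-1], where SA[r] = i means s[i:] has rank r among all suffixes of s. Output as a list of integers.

[6, 4, 2, 7, 5, 3, 1, 0]

rank | idx | suffix
   0 |   6 | ac
   1 |   4 | acac
   2 |   2 | bdacac
   3 |   7 | c
   4 |   5 | cac
   5 |   3 | dacac
   6 |   1 | dbdacac
   7 |   0 | edbdacac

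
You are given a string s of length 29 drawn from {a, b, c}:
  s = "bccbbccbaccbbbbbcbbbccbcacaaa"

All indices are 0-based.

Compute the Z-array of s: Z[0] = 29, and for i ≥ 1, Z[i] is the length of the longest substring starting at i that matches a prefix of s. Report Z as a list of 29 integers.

[29, 0, 0, 1, 4, 0, 0, 1, 0, 0, 0, 1, 1, 1, 1, 2, 0, 1, 1, 4, 0, 0, 2, 0, 0, 0, 0, 0, 0]

Z[0]=29
i=1: outside box; Z[1]=0
i=2: outside box; Z[2]=0
i=3: outside box; Z[3]=1 grow→box=[3,4)
i=4: outside box; Z[4]=4 grow→box=[4,8)
i=5: min(r-i=3, Z[1]=0)=0; Z[5]=0
i=6: min(r-i=2, Z[2]=0)=0; Z[6]=0
i=7: min(r-i=1, Z[3]=1)=1; Z[7]=1
i=8: outside box; Z[8]=0
i=9: outside box; Z[9]=0
i=10: outside box; Z[10]=0
i=11: outside box; Z[11]=1 grow→box=[11,12)
i=12: outside box; Z[12]=1 grow→box=[12,13)
i=13: outside box; Z[13]=1 grow→box=[13,14)
i=14: outside box; Z[14]=1 grow→box=[14,15)
i=15: outside box; Z[15]=2 grow→box=[15,17)
i=16: min(r-i=1, Z[1]=0)=0; Z[16]=0
i=17: outside box; Z[17]=1 grow→box=[17,18)
i=18: outside box; Z[18]=1 grow→box=[18,19)
i=19: outside box; Z[19]=4 grow→box=[19,23)
i=20: min(r-i=3, Z[1]=0)=0; Z[20]=0
i=21: min(r-i=2, Z[2]=0)=0; Z[21]=0
i=22: min(r-i=1, Z[3]=1)=1; Z[22]=2 grow→box=[22,24)
i=23: min(r-i=1, Z[1]=0)=0; Z[23]=0
i=24: outside box; Z[24]=0
i=25: outside box; Z[25]=0
i=26: outside box; Z[26]=0
i=27: outside box; Z[27]=0
i=28: outside box; Z[28]=0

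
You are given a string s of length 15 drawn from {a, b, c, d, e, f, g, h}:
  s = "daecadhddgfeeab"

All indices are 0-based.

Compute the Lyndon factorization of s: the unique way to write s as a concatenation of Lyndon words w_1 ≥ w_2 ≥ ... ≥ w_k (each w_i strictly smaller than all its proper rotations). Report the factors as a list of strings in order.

["d", "aec", "adhddgfee", "ab"]

emit factor 1: 'd' (i=0, period=1)
emit factor 2: 'aec' (i=1, period=3)
emit factor 3: 'adhddgfee' (i=4, period=9)
emit factor 4: 'ab' (i=13, period=2)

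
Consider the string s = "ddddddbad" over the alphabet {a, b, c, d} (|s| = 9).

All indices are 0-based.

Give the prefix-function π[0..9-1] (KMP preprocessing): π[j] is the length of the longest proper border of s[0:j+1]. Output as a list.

π[0] = 0
j=1 s[j]='d': π[1]=1 (border 'd')
j=2 s[j]='d': π[2]=2 (border 'dd')
j=3 s[j]='d': π[3]=3 (border 'ddd')
j=4 s[j]='d': π[4]=4 (border 'dddd')
j=5 s[j]='d': π[5]=5 (border 'ddddd')
j=6 s[j]='b': k: 5→4→3→2→1→0; π[6]=0 (border '')
j=7 s[j]='a': π[7]=0 (border '')
j=8 s[j]='d': π[8]=1 (border 'd')

[0, 1, 2, 3, 4, 5, 0, 0, 1]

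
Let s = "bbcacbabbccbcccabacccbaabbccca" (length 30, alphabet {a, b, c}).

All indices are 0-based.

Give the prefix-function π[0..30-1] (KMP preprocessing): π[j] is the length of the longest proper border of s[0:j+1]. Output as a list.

[0, 1, 0, 0, 0, 1, 0, 1, 2, 3, 0, 1, 0, 0, 0, 0, 1, 0, 0, 0, 0, 1, 0, 0, 1, 2, 3, 0, 0, 0]

π[0] = 0
j=1 s[j]='b': π[1]=1 (border 'b')
j=2 s[j]='c': k: 1→0; π[2]=0 (border '')
j=3 s[j]='a': π[3]=0 (border '')
j=4 s[j]='c': π[4]=0 (border '')
j=5 s[j]='b': π[5]=1 (border 'b')
j=6 s[j]='a': k: 1→0; π[6]=0 (border '')
j=7 s[j]='b': π[7]=1 (border 'b')
j=8 s[j]='b': π[8]=2 (border 'bb')
j=9 s[j]='c': π[9]=3 (border 'bbc')
j=10 s[j]='c': k: 3→0; π[10]=0 (border '')
j=11 s[j]='b': π[11]=1 (border 'b')
j=12 s[j]='c': k: 1→0; π[12]=0 (border '')
j=13 s[j]='c': π[13]=0 (border '')
j=14 s[j]='c': π[14]=0 (border '')
j=15 s[j]='a': π[15]=0 (border '')
j=16 s[j]='b': π[16]=1 (border 'b')
j=17 s[j]='a': k: 1→0; π[17]=0 (border '')
j=18 s[j]='c': π[18]=0 (border '')
j=19 s[j]='c': π[19]=0 (border '')
j=20 s[j]='c': π[20]=0 (border '')
j=21 s[j]='b': π[21]=1 (border 'b')
j=22 s[j]='a': k: 1→0; π[22]=0 (border '')
j=23 s[j]='a': π[23]=0 (border '')
j=24 s[j]='b': π[24]=1 (border 'b')
j=25 s[j]='b': π[25]=2 (border 'bb')
j=26 s[j]='c': π[26]=3 (border 'bbc')
j=27 s[j]='c': k: 3→0; π[27]=0 (border '')
j=28 s[j]='c': π[28]=0 (border '')
j=29 s[j]='a': π[29]=0 (border '')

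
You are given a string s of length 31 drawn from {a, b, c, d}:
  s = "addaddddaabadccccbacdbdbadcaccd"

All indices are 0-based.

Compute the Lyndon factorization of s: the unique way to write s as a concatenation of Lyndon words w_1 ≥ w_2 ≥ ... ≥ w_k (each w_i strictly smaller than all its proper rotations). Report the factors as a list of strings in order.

emit factor 1: 'addadddd' (i=0, period=8)
emit factor 2: 'aabadccccbacdbdbadcaccd' (i=8, period=23)

["addadddd", "aabadccccbacdbdbadcaccd"]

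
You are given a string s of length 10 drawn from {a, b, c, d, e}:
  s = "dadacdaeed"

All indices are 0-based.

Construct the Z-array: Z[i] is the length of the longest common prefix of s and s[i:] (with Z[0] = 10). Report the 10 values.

Z[0]=10
i=1: i≥r, start 0; Z[1]=0
i=2: i≥r, start 0; Z[2]=2 extend→box=[2,4)
i=3: min(r-i=1, Z[1]=0)=0; Z[3]=0
i=4: i≥r, start 0; Z[4]=0
i=5: i≥r, start 0; Z[5]=2 extend→box=[5,7)
i=6: min(r-i=1, Z[1]=0)=0; Z[6]=0
i=7: i≥r, start 0; Z[7]=0
i=8: i≥r, start 0; Z[8]=0
i=9: i≥r, start 0; Z[9]=1 extend→box=[9,10)

[10, 0, 2, 0, 0, 2, 0, 0, 0, 1]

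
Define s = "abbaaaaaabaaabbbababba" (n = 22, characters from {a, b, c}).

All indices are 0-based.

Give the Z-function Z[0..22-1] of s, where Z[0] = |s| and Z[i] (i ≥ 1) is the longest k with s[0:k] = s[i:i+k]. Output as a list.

[22, 0, 0, 1, 1, 1, 1, 1, 2, 0, 1, 1, 3, 0, 0, 0, 2, 0, 4, 0, 0, 1]

Z[0]=22
i=1: outside box; Z[1]=0
i=2: outside box; Z[2]=0
i=3: outside box; Z[3]=1 scan→box=[3,4)
i=4: outside box; Z[4]=1 scan→box=[4,5)
i=5: outside box; Z[5]=1 scan→box=[5,6)
i=6: outside box; Z[6]=1 scan→box=[6,7)
i=7: outside box; Z[7]=1 scan→box=[7,8)
i=8: outside box; Z[8]=2 scan→box=[8,10)
i=9: min(r-i=1, Z[1]=0)=0; Z[9]=0
i=10: outside box; Z[10]=1 scan→box=[10,11)
i=11: outside box; Z[11]=1 scan→box=[11,12)
i=12: outside box; Z[12]=3 scan→box=[12,15)
i=13: min(r-i=2, Z[1]=0)=0; Z[13]=0
i=14: min(r-i=1, Z[2]=0)=0; Z[14]=0
i=15: outside box; Z[15]=0
i=16: outside box; Z[16]=2 scan→box=[16,18)
i=17: min(r-i=1, Z[1]=0)=0; Z[17]=0
i=18: outside box; Z[18]=4 scan→box=[18,22)
i=19: min(r-i=3, Z[1]=0)=0; Z[19]=0
i=20: min(r-i=2, Z[2]=0)=0; Z[20]=0
i=21: min(r-i=1, Z[3]=1)=1; Z[21]=1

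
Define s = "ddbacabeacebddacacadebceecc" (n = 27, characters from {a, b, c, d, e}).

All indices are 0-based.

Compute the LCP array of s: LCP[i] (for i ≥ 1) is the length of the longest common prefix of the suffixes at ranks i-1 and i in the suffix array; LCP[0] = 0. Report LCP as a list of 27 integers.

[0, 1, 3, 3, 2, 1, 0, 1, 1, 1, 0, 1, 2, 2, 1, 1, 2, 0, 1, 1, 2, 1, 0, 1, 2, 1, 1]

rank→(start, suffix):
  0 → (5, 'abeacebddacacadebceecc')
  1 → (3, 'acabeacebddacacadebceecc')
  2 → (14, 'acacadebceecc')
  3 → (16, 'acadebceecc')
  4 → (8, 'acebddacacadebceecc')
  5 → (18, 'adebceecc')
  6 → (2, 'bacabeacebddacacadebceecc')
  7 → (21, 'bceecc')
  8 → (11, 'bddacacadebceecc')
  9 → (6, 'beacebddacacadebceecc')
  10 → (26, 'c')
  11 → (4, 'cabeacebddacacadebceecc')
  12 → (15, 'cacadebceecc')
  13 → (17, 'cadebceecc')
  14 → (25, 'cc')
  15 → (9, 'cebddacacadebceecc')
  16 → (22, 'ceecc')
  17 → (13, 'dacacadebceecc')
  18 → (1, 'dbacabeacebddacacadebceecc')
  19 → (12, 'ddacacadebceecc')
  20 → (0, 'ddbacabeacebddacacadebceecc')
  21 → (19, 'debceecc')
  22 → (7, 'eacebddacacadebceecc')
  23 → (20, 'ebceecc')
  24 → (10, 'ebddacacadebceecc')
  25 → (24, 'ecc')
  26 → (23, 'eecc')

SA = [5, 3, 14, 16, 8, 18, 2, 21, 11, 6, 26, 4, 15, 17, 25, 9, 22, 13, 1, 12, 0, 19, 7, 20, 10, 24, 23]
rank  pair      lcp
   1  s[5:],s[3:]  1  'a'
   2  s[3:],s[14:]  3  'aca'
   3  s[14:],s[16:]  3  'aca'
   4  s[16:],s[8:]  2  'ac'
   5  s[8:],s[18:]  1  'a'
   6  s[18:],s[2:]  0  ''
   7  s[2:],s[21:]  1  'b'
   8  s[21:],s[11:]  1  'b'
   9  s[11:],s[6:]  1  'b'
  10  s[6:],s[26:]  0  ''
  11  s[26:],s[4:]  1  'c'
  12  s[4:],s[15:]  2  'ca'
  13  s[15:],s[17:]  2  'ca'
  14  s[17:],s[25:]  1  'c'
  15  s[25:],s[9:]  1  'c'
  16  s[9:],s[22:]  2  'ce'
  17  s[22:],s[13:]  0  ''
  18  s[13:],s[1:]  1  'd'
  19  s[1:],s[12:]  1  'd'
  20  s[12:],s[0:]  2  'dd'
  21  s[0:],s[19:]  1  'd'
  22  s[19:],s[7:]  0  ''
  23  s[7:],s[20:]  1  'e'
  24  s[20:],s[10:]  2  'eb'
  25  s[10:],s[24:]  1  'e'
  26  s[24:],s[23:]  1  'e'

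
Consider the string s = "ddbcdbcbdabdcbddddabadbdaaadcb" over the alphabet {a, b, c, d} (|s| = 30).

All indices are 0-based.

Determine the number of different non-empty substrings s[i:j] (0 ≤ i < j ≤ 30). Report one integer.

416

rank | idx | suffix
   0 |  24 | aaadcb
   1 |  25 | aadcb
   2 |  18 | abadbdaaadcb
   3 |   9 | abdcbddddabadbdaaadcb
   4 |  20 | adbdaaadcb
   5 |  26 | adcb
   6 |  29 | b
   7 |  19 | badbdaaadcb
   8 |   5 | bcbdabdcbddddabadbdaaadcb
   9 |   2 | bcdbcbdabdcbddddabadbdaaadcb
  10 |  22 | bdaaadcb
  11 |   7 | bdabdcbddddabadbdaaadcb
  12 |  10 | bdcbddddabadbdaaadcb
  13 |  13 | bddddabadbdaaadcb
  14 |  28 | cb
  15 |   6 | cbdabdcbddddabadbdaaadcb
  16 |  12 | cbddddabadbdaaadcb
  17 |   3 | cdbcbdabdcbddddabadbdaaadcb
  18 |  23 | daaadcb
  19 |  17 | dabadbdaaadcb
  20 |   8 | dabdcbddddabadbdaaadcb
  21 |   4 | dbcbdabdcbddddabadbdaaadcb
  22 |   1 | dbcdbcbdabdcbddddabadbdaaadcb
  23 |  21 | dbdaaadcb
  24 |  27 | dcb
  25 |  11 | dcbddddabadbdaaadcb
  26 |  16 | ddabadbdaaadcb
  27 |   0 | ddbcdbcbdabdcbddddabadbdaaadcb
  28 |  15 | dddabadbdaaadcb
  29 |  14 | ddddabadbdaaadcb

SA = [24, 25, 18, 9, 20, 26, 29, 19, 5, 2, 22, 7, 10, 13, 28, 6, 12, 3, 23, 17, 8, 4, 1, 21, 27, 11, 16, 0, 15, 14]
i: (SA[i-1],SA[i]) lcp shared
  1: (24,25) 2 'aa'
  2: (25,18) 1 'a'
  3: (18,9) 2 'ab'
  4: (9,20) 1 'a'
  5: (20,26) 2 'ad'
  6: (26,29) 0 ''
  7: (29,19) 1 'b'
  8: (19,5) 1 'b'
  9: (5,2) 2 'bc'
  10: (2,22) 1 'b'
  11: (22,7) 3 'bda'
  12: (7,10) 2 'bd'
  13: (10,13) 2 'bd'
  14: (13,28) 0 ''
  15: (28,6) 2 'cb'
  16: (6,12) 3 'cbd'
  17: (12,3) 1 'c'
  18: (3,23) 0 ''
  19: (23,17) 2 'da'
  20: (17,8) 3 'dab'
  21: (8,4) 1 'd'
  22: (4,1) 3 'dbc'
  23: (1,21) 2 'db'
  24: (21,27) 1 'd'
  25: (27,11) 3 'dcb'
  26: (11,16) 1 'd'
  27: (16,0) 2 'dd'
  28: (0,15) 2 'dd'
  29: (15,14) 3 'ddd'

n(n+1)/2 = 30·31/2 = 465
Σ LCP = 0 + 2 + 1 + 2 + 1 + 2 + 0 + 1 + 1 + 2 + 1 + 3 + 2 + 2 + 0 + 2 + 3 + 1 + 0 + 2 + 3 + 1 + 3 + 2 + 1 + 3 + 1 + 2 + 2 + 3 = 49
distinct = 465 − 49 = 416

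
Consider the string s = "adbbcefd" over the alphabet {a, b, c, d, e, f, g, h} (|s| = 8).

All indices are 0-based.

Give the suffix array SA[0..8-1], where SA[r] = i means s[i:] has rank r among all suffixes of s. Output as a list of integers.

sorted suffixes:
  #0 SA[0]=0  'adbbcefd'
  #1 SA[1]=2  'bbcefd'
  #2 SA[2]=3  'bcefd'
  #3 SA[3]=4  'cefd'
  #4 SA[4]=7  'd'
  #5 SA[5]=1  'dbbcefd'
  #6 SA[6]=5  'efd'
  #7 SA[7]=6  'fd'

[0, 2, 3, 4, 7, 1, 5, 6]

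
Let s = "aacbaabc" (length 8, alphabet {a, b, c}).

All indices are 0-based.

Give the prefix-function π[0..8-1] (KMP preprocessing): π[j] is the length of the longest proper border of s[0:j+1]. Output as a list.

[0, 1, 0, 0, 1, 2, 0, 0]

π[0] = 0
j=1 s[j]='a': π[1]=1 (border 'a')
j=2 s[j]='c': k: 1→0; π[2]=0 (border '')
j=3 s[j]='b': π[3]=0 (border '')
j=4 s[j]='a': π[4]=1 (border 'a')
j=5 s[j]='a': π[5]=2 (border 'aa')
j=6 s[j]='b': k: 2→1→0; π[6]=0 (border '')
j=7 s[j]='c': π[7]=0 (border '')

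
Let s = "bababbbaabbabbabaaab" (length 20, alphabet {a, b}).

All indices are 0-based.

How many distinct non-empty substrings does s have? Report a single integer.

162

sorted suffixes:
  #0 SA[0]=16  'aaab'
  #1 SA[1]=17  'aab'
  #2 SA[2]=7  'aabbabbabaaab'
  #3 SA[3]=18  'ab'
  #4 SA[4]=14  'abaaab'
  #5 SA[5]=1  'ababbbaabbabbabaaab'
  #6 SA[6]=11  'abbabaaab'
  #7 SA[7]=8  'abbabbabaaab'
  #8 SA[8]=3  'abbbaabbabbabaaab'
  #9 SA[9]=19  'b'
  #10 SA[10]=15  'baaab'
  #11 SA[11]=6  'baabbabbabaaab'
  #12 SA[12]=13  'babaaab'
  #13 SA[13]=0  'bababbbaabbabbabaaab'
  #14 SA[14]=10  'babbabaaab'
  #15 SA[15]=2  'babbbaabbabbabaaab'
  #16 SA[16]=5  'bbaabbabbabaaab'
  #17 SA[17]=12  'bbabaaab'
  #18 SA[18]=9  'bbabbabaaab'
  #19 SA[19]=4  'bbbaabbabbabaaab'

SA = [16, 17, 7, 18, 14, 1, 11, 8, 3, 19, 15, 6, 13, 0, 10, 2, 5, 12, 9, 4]
i: (SA[i-1],SA[i]) lcp shared
  1: (16,17) 2 'aa'
  2: (17,7) 3 'aab'
  3: (7,18) 1 'a'
  4: (18,14) 2 'ab'
  5: (14,1) 3 'aba'
  6: (1,11) 2 'ab'
  7: (11,8) 5 'abbab'
  8: (8,3) 3 'abb'
  9: (3,19) 0 ''
  10: (19,15) 1 'b'
  11: (15,6) 3 'baa'
  12: (6,13) 2 'ba'
  13: (13,0) 4 'baba'
  14: (0,10) 3 'bab'
  15: (10,2) 4 'babb'
  16: (2,5) 1 'b'
  17: (5,12) 3 'bba'
  18: (12,9) 4 'bbab'
  19: (9,4) 2 'bb'

n(n+1)/2 = 20·21/2 = 210
Σ LCP = 0 + 2 + 3 + 1 + 2 + 3 + 2 + 5 + 3 + 0 + 1 + 3 + 2 + 4 + 3 + 4 + 1 + 3 + 4 + 2 = 48
distinct = 210 − 48 = 162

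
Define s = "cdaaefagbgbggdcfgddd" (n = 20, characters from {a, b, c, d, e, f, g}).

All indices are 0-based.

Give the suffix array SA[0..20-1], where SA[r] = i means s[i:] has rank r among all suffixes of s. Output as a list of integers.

rank→(start, suffix):
  0 → (2, 'aaefagbgbggdcfgddd')
  1 → (3, 'aefagbgbggdcfgddd')
  2 → (6, 'agbgbggdcfgddd')
  3 → (8, 'bgbggdcfgddd')
  4 → (10, 'bggdcfgddd')
  5 → (0, 'cdaaefagbgbggdcfgddd')
  6 → (14, 'cfgddd')
  7 → (19, 'd')
  8 → (1, 'daaefagbgbggdcfgddd')
  9 → (13, 'dcfgddd')
  10 → (18, 'dd')
  11 → (17, 'ddd')
  12 → (4, 'efagbgbggdcfgddd')
  13 → (5, 'fagbgbggdcfgddd')
  14 → (15, 'fgddd')
  15 → (7, 'gbgbggdcfgddd')
  16 → (9, 'gbggdcfgddd')
  17 → (12, 'gdcfgddd')
  18 → (16, 'gddd')
  19 → (11, 'ggdcfgddd')

[2, 3, 6, 8, 10, 0, 14, 19, 1, 13, 18, 17, 4, 5, 15, 7, 9, 12, 16, 11]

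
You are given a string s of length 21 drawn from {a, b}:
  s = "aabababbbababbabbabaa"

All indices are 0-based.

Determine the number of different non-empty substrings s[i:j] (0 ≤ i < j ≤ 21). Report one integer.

sorted suffixes:
  #0 SA[0]=20  'a'
  #1 SA[1]=19  'aa'
  #2 SA[2]=0  'aabababbbababbabbabaa'
  #3 SA[3]=17  'abaa'
  #4 SA[4]=1  'abababbbababbabbabaa'
  #5 SA[5]=9  'ababbabbabaa'
  #6 SA[6]=3  'ababbbababbabbabaa'
  #7 SA[7]=14  'abbabaa'
  #8 SA[8]=11  'abbabbabaa'
  #9 SA[9]=5  'abbbababbabbabaa'
  #10 SA[10]=18  'baa'
  #11 SA[11]=16  'babaa'
  #12 SA[12]=8  'bababbabbabaa'
  #13 SA[13]=2  'bababbbababbabbabaa'
  #14 SA[14]=13  'babbabaa'
  #15 SA[15]=10  'babbabbabaa'
  #16 SA[16]=4  'babbbababbabbabaa'
  #17 SA[17]=15  'bbabaa'
  #18 SA[18]=7  'bbababbabbabaa'
  #19 SA[19]=12  'bbabbabaa'
  #20 SA[20]=6  'bbbababbabbabaa'

SA = [20, 19, 0, 17, 1, 9, 3, 14, 11, 5, 18, 16, 8, 2, 13, 10, 4, 15, 7, 12, 6]
i: (SA[i-1],SA[i]) lcp shared
  1: (20,19) 1 'a'
  2: (19,0) 2 'aa'
  3: (0,17) 1 'a'
  4: (17,1) 3 'aba'
  5: (1,9) 4 'abab'
  6: (9,3) 5 'ababb'
  7: (3,14) 2 'ab'
  8: (14,11) 5 'abbab'
  9: (11,5) 3 'abb'
  10: (5,18) 0 ''
  11: (18,16) 2 'ba'
  12: (16,8) 4 'baba'
  13: (8,2) 6 'bababb'
  14: (2,13) 3 'bab'
  15: (13,10) 6 'babbab'
  16: (10,4) 4 'babb'
  17: (4,15) 1 'b'
  18: (15,7) 5 'bbaba'
  19: (7,12) 4 'bbab'
  20: (12,6) 2 'bb'

n(n+1)/2 = 21·22/2 = 231
Σ LCP = 0 + 1 + 2 + 1 + 3 + 4 + 5 + 2 + 5 + 3 + 0 + 2 + 4 + 6 + 3 + 6 + 4 + 1 + 5 + 4 + 2 = 63
distinct = 231 − 63 = 168

168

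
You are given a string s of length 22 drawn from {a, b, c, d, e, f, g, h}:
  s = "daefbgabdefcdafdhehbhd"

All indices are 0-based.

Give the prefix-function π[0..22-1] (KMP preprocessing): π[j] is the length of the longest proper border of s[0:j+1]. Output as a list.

π[0] = 0
j=1 s[j]='a': π[1]=0 (border '')
j=2 s[j]='e': π[2]=0 (border '')
j=3 s[j]='f': π[3]=0 (border '')
j=4 s[j]='b': π[4]=0 (border '')
j=5 s[j]='g': π[5]=0 (border '')
j=6 s[j]='a': π[6]=0 (border '')
j=7 s[j]='b': π[7]=0 (border '')
j=8 s[j]='d': π[8]=1 (border 'd')
j=9 s[j]='e': k: 1→0; π[9]=0 (border '')
j=10 s[j]='f': π[10]=0 (border '')
j=11 s[j]='c': π[11]=0 (border '')
j=12 s[j]='d': π[12]=1 (border 'd')
j=13 s[j]='a': π[13]=2 (border 'da')
j=14 s[j]='f': k: 2→0; π[14]=0 (border '')
j=15 s[j]='d': π[15]=1 (border 'd')
j=16 s[j]='h': k: 1→0; π[16]=0 (border '')
j=17 s[j]='e': π[17]=0 (border '')
j=18 s[j]='h': π[18]=0 (border '')
j=19 s[j]='b': π[19]=0 (border '')
j=20 s[j]='h': π[20]=0 (border '')
j=21 s[j]='d': π[21]=1 (border 'd')

[0, 0, 0, 0, 0, 0, 0, 0, 1, 0, 0, 0, 1, 2, 0, 1, 0, 0, 0, 0, 0, 1]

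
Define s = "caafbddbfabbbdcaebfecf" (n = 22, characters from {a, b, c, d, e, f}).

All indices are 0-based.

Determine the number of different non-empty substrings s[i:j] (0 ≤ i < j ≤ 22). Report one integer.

sorted suffixes:
  #0 SA[0]=1  'aafbddbfabbbdcaebfecf'
  #1 SA[1]=9  'abbbdcaebfecf'
  #2 SA[2]=15  'aebfecf'
  #3 SA[3]=2  'afbddbfabbbdcaebfecf'
  #4 SA[4]=10  'bbbdcaebfecf'
  #5 SA[5]=11  'bbdcaebfecf'
  #6 SA[6]=12  'bdcaebfecf'
  #7 SA[7]=4  'bddbfabbbdcaebfecf'
  #8 SA[8]=7  'bfabbbdcaebfecf'
  #9 SA[9]=17  'bfecf'
  #10 SA[10]=0  'caafbddbfabbbdcaebfecf'
  #11 SA[11]=14  'caebfecf'
  #12 SA[12]=20  'cf'
  #13 SA[13]=6  'dbfabbbdcaebfecf'
  #14 SA[14]=13  'dcaebfecf'
  #15 SA[15]=5  'ddbfabbbdcaebfecf'
  #16 SA[16]=16  'ebfecf'
  #17 SA[17]=19  'ecf'
  #18 SA[18]=21  'f'
  #19 SA[19]=8  'fabbbdcaebfecf'
  #20 SA[20]=3  'fbddbfabbbdcaebfecf'
  #21 SA[21]=18  'fecf'

SA = [1, 9, 15, 2, 10, 11, 12, 4, 7, 17, 0, 14, 20, 6, 13, 5, 16, 19, 21, 8, 3, 18]
i: (SA[i-1],SA[i]) lcp shared
  1: (1,9) 1 'a'
  2: (9,15) 1 'a'
  3: (15,2) 1 'a'
  4: (2,10) 0 ''
  5: (10,11) 2 'bb'
  6: (11,12) 1 'b'
  7: (12,4) 2 'bd'
  8: (4,7) 1 'b'
  9: (7,17) 2 'bf'
  10: (17,0) 0 ''
  11: (0,14) 2 'ca'
  12: (14,20) 1 'c'
  13: (20,6) 0 ''
  14: (6,13) 1 'd'
  15: (13,5) 1 'd'
  16: (5,16) 0 ''
  17: (16,19) 1 'e'
  18: (19,21) 0 ''
  19: (21,8) 1 'f'
  20: (8,3) 1 'f'
  21: (3,18) 1 'f'

n(n+1)/2 = 22·23/2 = 253
Σ LCP = 0 + 1 + 1 + 1 + 0 + 2 + 1 + 2 + 1 + 2 + 0 + 2 + 1 + 0 + 1 + 1 + 0 + 1 + 0 + 1 + 1 + 1 = 20
distinct = 253 − 20 = 233

233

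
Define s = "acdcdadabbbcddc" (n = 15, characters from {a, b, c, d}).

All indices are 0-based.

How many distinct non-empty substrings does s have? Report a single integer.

rank | idx | suffix
   0 |   7 | abbbcddc
   1 |   0 | acdcdadabbbcddc
   2 |   5 | adabbbcddc
   3 |   8 | bbbcddc
   4 |   9 | bbcddc
   5 |  10 | bcddc
   6 |  14 | c
   7 |   3 | cdadabbbcddc
   8 |   1 | cdcdadabbbcddc
   9 |  11 | cddc
  10 |   6 | dabbbcddc
  11 |   4 | dadabbbcddc
  12 |  13 | dc
  13 |   2 | dcdadabbbcddc
  14 |  12 | ddc

SA = [7, 0, 5, 8, 9, 10, 14, 3, 1, 11, 6, 4, 13, 2, 12]
[i] adj suffixes → lcp
  [1] 7/0 → 1 ('a')
  [2] 0/5 → 1 ('a')
  [3] 5/8 → 0 ('')
  [4] 8/9 → 2 ('bb')
  [5] 9/10 → 1 ('b')
  [6] 10/14 → 0 ('')
  [7] 14/3 → 1 ('c')
  [8] 3/1 → 2 ('cd')
  [9] 1/11 → 2 ('cd')
  [10] 11/6 → 0 ('')
  [11] 6/4 → 2 ('da')
  [12] 4/13 → 1 ('d')
  [13] 13/2 → 2 ('dc')
  [14] 2/12 → 1 ('d')

n(n+1)/2 = 15·16/2 = 120
Σ LCP = 0 + 1 + 1 + 0 + 2 + 1 + 0 + 1 + 2 + 2 + 0 + 2 + 1 + 2 + 1 = 16
distinct = 120 − 16 = 104

104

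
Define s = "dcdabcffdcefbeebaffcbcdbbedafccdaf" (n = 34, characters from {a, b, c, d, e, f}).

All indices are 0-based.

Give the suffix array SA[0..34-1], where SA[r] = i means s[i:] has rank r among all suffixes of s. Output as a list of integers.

sorted suffixes:
  #0 SA[0]=3  'abcffdcefbeebaffcbcdbbedafccdaf'
  #1 SA[1]=32  'af'
  #2 SA[2]=27  'afccdaf'
  #3 SA[3]=16  'affcbcdbbedafccdaf'
  #4 SA[4]=15  'baffcbcdbbedafccdaf'
  #5 SA[5]=23  'bbedafccdaf'
  #6 SA[6]=20  'bcdbbedafccdaf'
  #7 SA[7]=4  'bcffdcefbeebaffcbcdbbedafccdaf'
  #8 SA[8]=24  'bedafccdaf'
  #9 SA[9]=12  'beebaffcbcdbbedafccdaf'
  #10 SA[10]=19  'cbcdbbedafccdaf'
  #11 SA[11]=29  'ccdaf'
  #12 SA[12]=1  'cdabcffdcefbeebaffcbcdbbedafccdaf'
  #13 SA[13]=30  'cdaf'
  #14 SA[14]=21  'cdbbedafccdaf'
  #15 SA[15]=9  'cefbeebaffcbcdbbedafccdaf'
  #16 SA[16]=5  'cffdcefbeebaffcbcdbbedafccdaf'
  #17 SA[17]=2  'dabcffdcefbeebaffcbcdbbedafccdaf'
  #18 SA[18]=31  'daf'
  #19 SA[19]=26  'dafccdaf'
  #20 SA[20]=22  'dbbedafccdaf'
  #21 SA[21]=0  'dcdabcffdcefbeebaffcbcdbbedafccdaf'
  #22 SA[22]=8  'dcefbeebaffcbcdbbedafccdaf'
  #23 SA[23]=14  'ebaffcbcdbbedafccdaf'
  #24 SA[24]=25  'edafccdaf'
  #25 SA[25]=13  'eebaffcbcdbbedafccdaf'
  #26 SA[26]=10  'efbeebaffcbcdbbedafccdaf'
  #27 SA[27]=33  'f'
  #28 SA[28]=11  'fbeebaffcbcdbbedafccdaf'
  #29 SA[29]=18  'fcbcdbbedafccdaf'
  #30 SA[30]=28  'fccdaf'
  #31 SA[31]=7  'fdcefbeebaffcbcdbbedafccdaf'
  #32 SA[32]=17  'ffcbcdbbedafccdaf'
  #33 SA[33]=6  'ffdcefbeebaffcbcdbbedafccdaf'

[3, 32, 27, 16, 15, 23, 20, 4, 24, 12, 19, 29, 1, 30, 21, 9, 5, 2, 31, 26, 22, 0, 8, 14, 25, 13, 10, 33, 11, 18, 28, 7, 17, 6]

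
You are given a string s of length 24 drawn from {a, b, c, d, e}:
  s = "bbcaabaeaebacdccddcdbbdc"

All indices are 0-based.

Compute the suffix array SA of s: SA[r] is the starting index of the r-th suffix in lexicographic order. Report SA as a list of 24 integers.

[3, 4, 11, 6, 8, 10, 5, 0, 20, 1, 21, 23, 2, 14, 18, 12, 15, 19, 22, 13, 17, 16, 7, 9]

sorted suffixes:
  #0 SA[0]=3  'aabaeaebacdccddcdbbdc'
  #1 SA[1]=4  'abaeaebacdccddcdbbdc'
  #2 SA[2]=11  'acdccddcdbbdc'
  #3 SA[3]=6  'aeaebacdccddcdbbdc'
  #4 SA[4]=8  'aebacdccddcdbbdc'
  #5 SA[5]=10  'bacdccddcdbbdc'
  #6 SA[6]=5  'baeaebacdccddcdbbdc'
  #7 SA[7]=0  'bbcaabaeaebacdccddcdbbdc'
  #8 SA[8]=20  'bbdc'
  #9 SA[9]=1  'bcaabaeaebacdccddcdbbdc'
  #10 SA[10]=21  'bdc'
  #11 SA[11]=23  'c'
  #12 SA[12]=2  'caabaeaebacdccddcdbbdc'
  #13 SA[13]=14  'ccddcdbbdc'
  #14 SA[14]=18  'cdbbdc'
  #15 SA[15]=12  'cdccddcdbbdc'
  #16 SA[16]=15  'cddcdbbdc'
  #17 SA[17]=19  'dbbdc'
  #18 SA[18]=22  'dc'
  #19 SA[19]=13  'dccddcdbbdc'
  #20 SA[20]=17  'dcdbbdc'
  #21 SA[21]=16  'ddcdbbdc'
  #22 SA[22]=7  'eaebacdccddcdbbdc'
  #23 SA[23]=9  'ebacdccddcdbbdc'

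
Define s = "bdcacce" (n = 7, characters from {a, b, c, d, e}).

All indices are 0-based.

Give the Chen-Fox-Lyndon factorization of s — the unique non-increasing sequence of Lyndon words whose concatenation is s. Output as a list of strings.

emit factor 1: 'bdc' (i=0, period=3)
emit factor 2: 'acce' (i=3, period=4)

["bdc", "acce"]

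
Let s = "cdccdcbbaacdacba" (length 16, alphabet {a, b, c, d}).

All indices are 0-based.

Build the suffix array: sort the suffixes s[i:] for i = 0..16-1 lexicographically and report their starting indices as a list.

rank→(start, suffix):
  0 → (15, 'a')
  1 → (8, 'aacdacba')
  2 → (12, 'acba')
  3 → (9, 'acdacba')
  4 → (14, 'ba')
  5 → (7, 'baacdacba')
  6 → (6, 'bbaacdacba')
  7 → (13, 'cba')
  8 → (5, 'cbbaacdacba')
  9 → (2, 'ccdcbbaacdacba')
  10 → (10, 'cdacba')
  11 → (3, 'cdcbbaacdacba')
  12 → (0, 'cdccdcbbaacdacba')
  13 → (11, 'dacba')
  14 → (4, 'dcbbaacdacba')
  15 → (1, 'dccdcbbaacdacba')

[15, 8, 12, 9, 14, 7, 6, 13, 5, 2, 10, 3, 0, 11, 4, 1]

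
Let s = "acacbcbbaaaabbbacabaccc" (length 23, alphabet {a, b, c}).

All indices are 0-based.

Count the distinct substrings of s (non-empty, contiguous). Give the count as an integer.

239

rank | idx | suffix
   0 |   8 | aaaabbbacabaccc
   1 |   9 | aaabbbacabaccc
   2 |  10 | aabbbacabaccc
   3 |  17 | abaccc
   4 |  11 | abbbacabaccc
   5 |  15 | acabaccc
   6 |   0 | acacbcbbaaaabbbacabaccc
   7 |   2 | acbcbbaaaabbbacabaccc
   8 |  19 | accc
   9 |   7 | baaaabbbacabaccc
  10 |  14 | bacabaccc
  11 |  18 | baccc
  12 |   6 | bbaaaabbbacabaccc
  13 |  13 | bbacabaccc
  14 |  12 | bbbacabaccc
  15 |   4 | bcbbaaaabbbacabaccc
  16 |  22 | c
  17 |  16 | cabaccc
  18 |   1 | cacbcbbaaaabbbacabaccc
  19 |   5 | cbbaaaabbbacabaccc
  20 |   3 | cbcbbaaaabbbacabaccc
  21 |  21 | cc
  22 |  20 | ccc

SA = [8, 9, 10, 17, 11, 15, 0, 2, 19, 7, 14, 18, 6, 13, 12, 4, 22, 16, 1, 5, 3, 21, 20]
rank  pair      lcp
   1  s[8:],s[9:]  3  'aaa'
   2  s[9:],s[10:]  2  'aa'
   3  s[10:],s[17:]  1  'a'
   4  s[17:],s[11:]  2  'ab'
   5  s[11:],s[15:]  1  'a'
   6  s[15:],s[0:]  3  'aca'
   7  s[0:],s[2:]  2  'ac'
   8  s[2:],s[19:]  2  'ac'
   9  s[19:],s[7:]  0  ''
  10  s[7:],s[14:]  2  'ba'
  11  s[14:],s[18:]  3  'bac'
  12  s[18:],s[6:]  1  'b'
  13  s[6:],s[13:]  3  'bba'
  14  s[13:],s[12:]  2  'bb'
  15  s[12:],s[4:]  1  'b'
  16  s[4:],s[22:]  0  ''
  17  s[22:],s[16:]  1  'c'
  18  s[16:],s[1:]  2  'ca'
  19  s[1:],s[5:]  1  'c'
  20  s[5:],s[3:]  2  'cb'
  21  s[3:],s[21:]  1  'c'
  22  s[21:],s[20:]  2  'cc'

n(n+1)/2 = 23·24/2 = 276
Σ LCP = 0 + 3 + 2 + 1 + 2 + 1 + 3 + 2 + 2 + 0 + 2 + 3 + 1 + 3 + 2 + 1 + 0 + 1 + 2 + 1 + 2 + 1 + 2 = 37
distinct = 276 − 37 = 239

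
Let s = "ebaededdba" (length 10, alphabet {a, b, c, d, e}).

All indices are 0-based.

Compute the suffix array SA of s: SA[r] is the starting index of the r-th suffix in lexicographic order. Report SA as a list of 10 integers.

rank | idx | suffix
   0 |   9 | a
   1 |   2 | aededdba
   2 |   8 | ba
   3 |   1 | baededdba
   4 |   7 | dba
   5 |   6 | ddba
   6 |   4 | deddba
   7 |   0 | ebaededdba
   8 |   5 | eddba
   9 |   3 | ededdba

[9, 2, 8, 1, 7, 6, 4, 0, 5, 3]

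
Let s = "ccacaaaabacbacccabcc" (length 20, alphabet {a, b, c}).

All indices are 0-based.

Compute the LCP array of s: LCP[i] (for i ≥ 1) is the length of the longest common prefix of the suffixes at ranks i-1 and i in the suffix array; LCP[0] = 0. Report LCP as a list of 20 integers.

sorted suffixes:
  #0 SA[0]=4  'aaaabacbacccabcc'
  #1 SA[1]=5  'aaabacbacccabcc'
  #2 SA[2]=6  'aabacbacccabcc'
  #3 SA[3]=7  'abacbacccabcc'
  #4 SA[4]=16  'abcc'
  #5 SA[5]=2  'acaaaabacbacccabcc'
  #6 SA[6]=9  'acbacccabcc'
  #7 SA[7]=12  'acccabcc'
  #8 SA[8]=8  'bacbacccabcc'
  #9 SA[9]=11  'bacccabcc'
  #10 SA[10]=17  'bcc'
  #11 SA[11]=19  'c'
  #12 SA[12]=3  'caaaabacbacccabcc'
  #13 SA[13]=15  'cabcc'
  #14 SA[14]=1  'cacaaaabacbacccabcc'
  #15 SA[15]=10  'cbacccabcc'
  #16 SA[16]=18  'cc'
  #17 SA[17]=14  'ccabcc'
  #18 SA[18]=0  'ccacaaaabacbacccabcc'
  #19 SA[19]=13  'cccabcc'

SA = [4, 5, 6, 7, 16, 2, 9, 12, 8, 11, 17, 19, 3, 15, 1, 10, 18, 14, 0, 13]
i: (SA[i-1],SA[i]) lcp shared
  1: (4,5) 3 'aaa'
  2: (5,6) 2 'aa'
  3: (6,7) 1 'a'
  4: (7,16) 2 'ab'
  5: (16,2) 1 'a'
  6: (2,9) 2 'ac'
  7: (9,12) 2 'ac'
  8: (12,8) 0 ''
  9: (8,11) 3 'bac'
  10: (11,17) 1 'b'
  11: (17,19) 0 ''
  12: (19,3) 1 'c'
  13: (3,15) 2 'ca'
  14: (15,1) 2 'ca'
  15: (1,10) 1 'c'
  16: (10,18) 1 'c'
  17: (18,14) 2 'cc'
  18: (14,0) 3 'cca'
  19: (0,13) 2 'cc'

[0, 3, 2, 1, 2, 1, 2, 2, 0, 3, 1, 0, 1, 2, 2, 1, 1, 2, 3, 2]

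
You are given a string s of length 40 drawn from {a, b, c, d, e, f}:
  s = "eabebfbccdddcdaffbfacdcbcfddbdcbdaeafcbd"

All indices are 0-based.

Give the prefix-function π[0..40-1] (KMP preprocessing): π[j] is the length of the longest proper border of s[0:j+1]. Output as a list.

π[0] = 0
j=1 s[j]='a': π[1]=0 (border '')
j=2 s[j]='b': π[2]=0 (border '')
j=3 s[j]='e': π[3]=1 (border 'e')
j=4 s[j]='b': k: 1→0; π[4]=0 (border '')
j=5 s[j]='f': π[5]=0 (border '')
j=6 s[j]='b': π[6]=0 (border '')
j=7 s[j]='c': π[7]=0 (border '')
j=8 s[j]='c': π[8]=0 (border '')
j=9 s[j]='d': π[9]=0 (border '')
j=10 s[j]='d': π[10]=0 (border '')
j=11 s[j]='d': π[11]=0 (border '')
j=12 s[j]='c': π[12]=0 (border '')
j=13 s[j]='d': π[13]=0 (border '')
j=14 s[j]='a': π[14]=0 (border '')
j=15 s[j]='f': π[15]=0 (border '')
j=16 s[j]='f': π[16]=0 (border '')
j=17 s[j]='b': π[17]=0 (border '')
j=18 s[j]='f': π[18]=0 (border '')
j=19 s[j]='a': π[19]=0 (border '')
j=20 s[j]='c': π[20]=0 (border '')
j=21 s[j]='d': π[21]=0 (border '')
j=22 s[j]='c': π[22]=0 (border '')
j=23 s[j]='b': π[23]=0 (border '')
j=24 s[j]='c': π[24]=0 (border '')
j=25 s[j]='f': π[25]=0 (border '')
j=26 s[j]='d': π[26]=0 (border '')
j=27 s[j]='d': π[27]=0 (border '')
j=28 s[j]='b': π[28]=0 (border '')
j=29 s[j]='d': π[29]=0 (border '')
j=30 s[j]='c': π[30]=0 (border '')
j=31 s[j]='b': π[31]=0 (border '')
j=32 s[j]='d': π[32]=0 (border '')
j=33 s[j]='a': π[33]=0 (border '')
j=34 s[j]='e': π[34]=1 (border 'e')
j=35 s[j]='a': π[35]=2 (border 'ea')
j=36 s[j]='f': k: 2→0; π[36]=0 (border '')
j=37 s[j]='c': π[37]=0 (border '')
j=38 s[j]='b': π[38]=0 (border '')
j=39 s[j]='d': π[39]=0 (border '')

[0, 0, 0, 1, 0, 0, 0, 0, 0, 0, 0, 0, 0, 0, 0, 0, 0, 0, 0, 0, 0, 0, 0, 0, 0, 0, 0, 0, 0, 0, 0, 0, 0, 0, 1, 2, 0, 0, 0, 0]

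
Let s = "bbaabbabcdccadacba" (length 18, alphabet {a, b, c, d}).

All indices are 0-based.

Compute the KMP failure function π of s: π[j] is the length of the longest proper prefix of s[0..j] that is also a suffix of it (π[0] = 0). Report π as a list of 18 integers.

[0, 1, 0, 0, 1, 2, 3, 1, 0, 0, 0, 0, 0, 0, 0, 0, 1, 0]

π[0] = 0
j=1 s[j]='b': π[1]=1 (border 'b')
j=2 s[j]='a': k: 1→0; π[2]=0 (border '')
j=3 s[j]='a': π[3]=0 (border '')
j=4 s[j]='b': π[4]=1 (border 'b')
j=5 s[j]='b': π[5]=2 (border 'bb')
j=6 s[j]='a': π[6]=3 (border 'bba')
j=7 s[j]='b': k: 3→0; π[7]=1 (border 'b')
j=8 s[j]='c': k: 1→0; π[8]=0 (border '')
j=9 s[j]='d': π[9]=0 (border '')
j=10 s[j]='c': π[10]=0 (border '')
j=11 s[j]='c': π[11]=0 (border '')
j=12 s[j]='a': π[12]=0 (border '')
j=13 s[j]='d': π[13]=0 (border '')
j=14 s[j]='a': π[14]=0 (border '')
j=15 s[j]='c': π[15]=0 (border '')
j=16 s[j]='b': π[16]=1 (border 'b')
j=17 s[j]='a': k: 1→0; π[17]=0 (border '')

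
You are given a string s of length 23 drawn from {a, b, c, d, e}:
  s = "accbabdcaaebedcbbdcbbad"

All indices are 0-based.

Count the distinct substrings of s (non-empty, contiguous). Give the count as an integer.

247

rank | idx | suffix
   0 |   8 | aaebedcbbdcbbad
   1 |   4 | abdcaaebedcbbdcbbad
   2 |   0 | accbabdcaaebedcbbdcbbad
   3 |  21 | ad
   4 |   9 | aebedcbbdcbbad
   5 |   3 | babdcaaebedcbbdcbbad
   6 |  20 | bad
   7 |  19 | bbad
   8 |  15 | bbdcbbad
   9 |   5 | bdcaaebedcbbdcbbad
  10 |  16 | bdcbbad
  11 |  11 | bedcbbdcbbad
  12 |   7 | caaebedcbbdcbbad
  13 |   2 | cbabdcaaebedcbbdcbbad
  14 |  18 | cbbad
  15 |  14 | cbbdcbbad
  16 |   1 | ccbabdcaaebedcbbdcbbad
  17 |  22 | d
  18 |   6 | dcaaebedcbbdcbbad
  19 |  17 | dcbbad
  20 |  13 | dcbbdcbbad
  21 |  10 | ebedcbbdcbbad
  22 |  12 | edcbbdcbbad

SA = [8, 4, 0, 21, 9, 3, 20, 19, 15, 5, 16, 11, 7, 2, 18, 14, 1, 22, 6, 17, 13, 10, 12]
rank  pair      lcp
   1  s[8:],s[4:]  1  'a'
   2  s[4:],s[0:]  1  'a'
   3  s[0:],s[21:]  1  'a'
   4  s[21:],s[9:]  1  'a'
   5  s[9:],s[3:]  0  ''
   6  s[3:],s[20:]  2  'ba'
   7  s[20:],s[19:]  1  'b'
   8  s[19:],s[15:]  2  'bb'
   9  s[15:],s[5:]  1  'b'
  10  s[5:],s[16:]  3  'bdc'
  11  s[16:],s[11:]  1  'b'
  12  s[11:],s[7:]  0  ''
  13  s[7:],s[2:]  1  'c'
  14  s[2:],s[18:]  2  'cb'
  15  s[18:],s[14:]  3  'cbb'
  16  s[14:],s[1:]  1  'c'
  17  s[1:],s[22:]  0  ''
  18  s[22:],s[6:]  1  'd'
  19  s[6:],s[17:]  2  'dc'
  20  s[17:],s[13:]  4  'dcbb'
  21  s[13:],s[10:]  0  ''
  22  s[10:],s[12:]  1  'e'

n(n+1)/2 = 23·24/2 = 276
Σ LCP = 0 + 1 + 1 + 1 + 1 + 0 + 2 + 1 + 2 + 1 + 3 + 1 + 0 + 1 + 2 + 3 + 1 + 0 + 1 + 2 + 4 + 0 + 1 = 29
distinct = 276 − 29 = 247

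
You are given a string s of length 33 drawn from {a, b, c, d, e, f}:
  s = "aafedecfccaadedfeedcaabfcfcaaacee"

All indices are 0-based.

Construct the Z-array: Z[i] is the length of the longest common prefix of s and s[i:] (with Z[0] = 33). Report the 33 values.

Z[0]=33
i=1: i≥r, start 0; Z[1]=1 scan→box=[1,2)
i=2: i≥r, start 0; Z[2]=0
i=3: i≥r, start 0; Z[3]=0
i=4: i≥r, start 0; Z[4]=0
i=5: i≥r, start 0; Z[5]=0
i=6: i≥r, start 0; Z[6]=0
i=7: i≥r, start 0; Z[7]=0
i=8: i≥r, start 0; Z[8]=0
i=9: i≥r, start 0; Z[9]=0
i=10: i≥r, start 0; Z[10]=2 scan→box=[10,12)
i=11: min(r-i=1, Z[1]=1)=1; Z[11]=1
i=12: i≥r, start 0; Z[12]=0
i=13: i≥r, start 0; Z[13]=0
i=14: i≥r, start 0; Z[14]=0
i=15: i≥r, start 0; Z[15]=0
i=16: i≥r, start 0; Z[16]=0
i=17: i≥r, start 0; Z[17]=0
i=18: i≥r, start 0; Z[18]=0
i=19: i≥r, start 0; Z[19]=0
i=20: i≥r, start 0; Z[20]=2 scan→box=[20,22)
i=21: min(r-i=1, Z[1]=1)=1; Z[21]=1
i=22: i≥r, start 0; Z[22]=0
i=23: i≥r, start 0; Z[23]=0
i=24: i≥r, start 0; Z[24]=0
i=25: i≥r, start 0; Z[25]=0
i=26: i≥r, start 0; Z[26]=0
i=27: i≥r, start 0; Z[27]=2 scan→box=[27,29)
i=28: min(r-i=1, Z[1]=1)=1; Z[28]=2 scan→box=[28,30)
i=29: min(r-i=1, Z[1]=1)=1; Z[29]=1
i=30: i≥r, start 0; Z[30]=0
i=31: i≥r, start 0; Z[31]=0
i=32: i≥r, start 0; Z[32]=0

[33, 1, 0, 0, 0, 0, 0, 0, 0, 0, 2, 1, 0, 0, 0, 0, 0, 0, 0, 0, 2, 1, 0, 0, 0, 0, 0, 2, 2, 1, 0, 0, 0]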